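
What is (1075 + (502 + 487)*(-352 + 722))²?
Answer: 134692670025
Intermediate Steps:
(1075 + (502 + 487)*(-352 + 722))² = (1075 + 989*370)² = (1075 + 365930)² = 367005² = 134692670025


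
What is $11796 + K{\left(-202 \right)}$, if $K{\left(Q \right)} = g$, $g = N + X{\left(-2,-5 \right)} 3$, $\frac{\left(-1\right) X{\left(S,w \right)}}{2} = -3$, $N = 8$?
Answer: $11822$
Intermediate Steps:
$X{\left(S,w \right)} = 6$ ($X{\left(S,w \right)} = \left(-2\right) \left(-3\right) = 6$)
$g = 26$ ($g = 8 + 6 \cdot 3 = 8 + 18 = 26$)
$K{\left(Q \right)} = 26$
$11796 + K{\left(-202 \right)} = 11796 + 26 = 11822$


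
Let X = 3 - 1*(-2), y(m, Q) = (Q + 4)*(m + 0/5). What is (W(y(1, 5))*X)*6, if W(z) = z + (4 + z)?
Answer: 660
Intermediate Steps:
y(m, Q) = m*(4 + Q) (y(m, Q) = (4 + Q)*(m + 0*(⅕)) = (4 + Q)*(m + 0) = (4 + Q)*m = m*(4 + Q))
W(z) = 4 + 2*z
X = 5 (X = 3 + 2 = 5)
(W(y(1, 5))*X)*6 = ((4 + 2*(1*(4 + 5)))*5)*6 = ((4 + 2*(1*9))*5)*6 = ((4 + 2*9)*5)*6 = ((4 + 18)*5)*6 = (22*5)*6 = 110*6 = 660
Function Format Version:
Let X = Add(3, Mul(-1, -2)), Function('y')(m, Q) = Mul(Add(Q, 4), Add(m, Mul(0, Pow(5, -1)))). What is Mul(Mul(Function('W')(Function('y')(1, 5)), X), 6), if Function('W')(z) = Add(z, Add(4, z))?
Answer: 660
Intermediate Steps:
Function('y')(m, Q) = Mul(m, Add(4, Q)) (Function('y')(m, Q) = Mul(Add(4, Q), Add(m, Mul(0, Rational(1, 5)))) = Mul(Add(4, Q), Add(m, 0)) = Mul(Add(4, Q), m) = Mul(m, Add(4, Q)))
Function('W')(z) = Add(4, Mul(2, z))
X = 5 (X = Add(3, 2) = 5)
Mul(Mul(Function('W')(Function('y')(1, 5)), X), 6) = Mul(Mul(Add(4, Mul(2, Mul(1, Add(4, 5)))), 5), 6) = Mul(Mul(Add(4, Mul(2, Mul(1, 9))), 5), 6) = Mul(Mul(Add(4, Mul(2, 9)), 5), 6) = Mul(Mul(Add(4, 18), 5), 6) = Mul(Mul(22, 5), 6) = Mul(110, 6) = 660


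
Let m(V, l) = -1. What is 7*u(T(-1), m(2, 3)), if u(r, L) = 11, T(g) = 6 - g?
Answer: 77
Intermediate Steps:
7*u(T(-1), m(2, 3)) = 7*11 = 77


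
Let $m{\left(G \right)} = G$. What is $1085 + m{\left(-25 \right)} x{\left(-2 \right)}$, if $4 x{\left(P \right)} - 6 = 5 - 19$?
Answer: $1135$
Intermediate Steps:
$x{\left(P \right)} = -2$ ($x{\left(P \right)} = \frac{3}{2} + \frac{5 - 19}{4} = \frac{3}{2} + \frac{1}{4} \left(-14\right) = \frac{3}{2} - \frac{7}{2} = -2$)
$1085 + m{\left(-25 \right)} x{\left(-2 \right)} = 1085 - -50 = 1085 + 50 = 1135$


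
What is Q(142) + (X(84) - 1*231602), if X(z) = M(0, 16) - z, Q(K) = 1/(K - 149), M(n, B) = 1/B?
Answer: -25948841/112 ≈ -2.3169e+5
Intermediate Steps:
Q(K) = 1/(-149 + K)
X(z) = 1/16 - z
Q(142) + (X(84) - 1*231602) = 1/(-149 + 142) + ((1/16 - 1*84) - 1*231602) = 1/(-7) + ((1/16 - 84) - 231602) = -⅐ + (-1343/16 - 231602) = -⅐ - 3706975/16 = -25948841/112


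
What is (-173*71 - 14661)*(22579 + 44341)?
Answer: -1803092480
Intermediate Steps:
(-173*71 - 14661)*(22579 + 44341) = (-12283 - 14661)*66920 = -26944*66920 = -1803092480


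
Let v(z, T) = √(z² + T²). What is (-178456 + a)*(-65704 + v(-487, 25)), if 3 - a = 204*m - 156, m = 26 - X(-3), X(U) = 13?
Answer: 11889073096 - 180949*√237794 ≈ 1.1801e+10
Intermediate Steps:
v(z, T) = √(T² + z²)
m = 13 (m = 26 - 1*13 = 26 - 13 = 13)
a = -2493 (a = 3 - (204*13 - 156) = 3 - (2652 - 156) = 3 - 1*2496 = 3 - 2496 = -2493)
(-178456 + a)*(-65704 + v(-487, 25)) = (-178456 - 2493)*(-65704 + √(25² + (-487)²)) = -180949*(-65704 + √(625 + 237169)) = -180949*(-65704 + √237794) = 11889073096 - 180949*√237794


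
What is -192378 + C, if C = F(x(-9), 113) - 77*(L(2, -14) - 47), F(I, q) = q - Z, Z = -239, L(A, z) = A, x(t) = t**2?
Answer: -188561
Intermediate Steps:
F(I, q) = 239 + q (F(I, q) = q - 1*(-239) = q + 239 = 239 + q)
C = 3817 (C = (239 + 113) - 77*(2 - 47) = 352 - 77*(-45) = 352 - 1*(-3465) = 352 + 3465 = 3817)
-192378 + C = -192378 + 3817 = -188561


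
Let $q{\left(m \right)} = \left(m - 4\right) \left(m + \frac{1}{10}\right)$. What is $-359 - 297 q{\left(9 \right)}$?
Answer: $- \frac{27745}{2} \approx -13873.0$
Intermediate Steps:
$q{\left(m \right)} = \left(-4 + m\right) \left(\frac{1}{10} + m\right)$ ($q{\left(m \right)} = \left(-4 + m\right) \left(m + \frac{1}{10}\right) = \left(-4 + m\right) \left(\frac{1}{10} + m\right)$)
$-359 - 297 q{\left(9 \right)} = -359 - 297 \left(- \frac{2}{5} + 9^{2} - \frac{351}{10}\right) = -359 - 297 \left(- \frac{2}{5} + 81 - \frac{351}{10}\right) = -359 - \frac{27027}{2} = - \frac{27745}{2}$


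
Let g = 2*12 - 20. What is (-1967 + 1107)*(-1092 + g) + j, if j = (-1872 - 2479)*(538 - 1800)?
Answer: 6426642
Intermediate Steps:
g = 4 (g = 24 - 20 = 4)
j = 5490962 (j = -4351*(-1262) = 5490962)
(-1967 + 1107)*(-1092 + g) + j = (-1967 + 1107)*(-1092 + 4) + 5490962 = -860*(-1088) + 5490962 = 935680 + 5490962 = 6426642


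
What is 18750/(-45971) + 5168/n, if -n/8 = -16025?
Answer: -270771484/736685275 ≈ -0.36755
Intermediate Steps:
n = 128200 (n = -8*(-16025) = 128200)
18750/(-45971) + 5168/n = 18750/(-45971) + 5168/128200 = 18750*(-1/45971) + 5168*(1/128200) = -18750/45971 + 646/16025 = -270771484/736685275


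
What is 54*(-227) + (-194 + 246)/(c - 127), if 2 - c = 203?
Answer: -1005169/82 ≈ -12258.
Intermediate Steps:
c = -201 (c = 2 - 1*203 = 2 - 203 = -201)
54*(-227) + (-194 + 246)/(c - 127) = 54*(-227) + (-194 + 246)/(-201 - 127) = -12258 + 52/(-328) = -12258 + 52*(-1/328) = -12258 - 13/82 = -1005169/82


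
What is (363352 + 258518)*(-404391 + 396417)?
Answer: -4958791380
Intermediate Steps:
(363352 + 258518)*(-404391 + 396417) = 621870*(-7974) = -4958791380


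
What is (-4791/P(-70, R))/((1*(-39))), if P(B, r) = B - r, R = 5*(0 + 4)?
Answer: -1597/1170 ≈ -1.3650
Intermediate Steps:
R = 20 (R = 5*4 = 20)
(-4791/P(-70, R))/((1*(-39))) = (-4791/(-70 - 1*20))/((1*(-39))) = -4791/(-70 - 20)/(-39) = -4791/(-90)*(-1/39) = -4791*(-1/90)*(-1/39) = (1597/30)*(-1/39) = -1597/1170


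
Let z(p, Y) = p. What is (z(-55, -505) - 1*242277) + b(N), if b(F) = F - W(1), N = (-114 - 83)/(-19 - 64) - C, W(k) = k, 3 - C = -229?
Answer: -20132698/83 ≈ -2.4256e+5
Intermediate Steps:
C = 232 (C = 3 - 1*(-229) = 3 + 229 = 232)
N = -19059/83 (N = (-114 - 83)/(-19 - 64) - 1*232 = -197/(-83) - 232 = -197*(-1/83) - 232 = 197/83 - 232 = -19059/83 ≈ -229.63)
b(F) = -1 + F (b(F) = F - 1*1 = F - 1 = -1 + F)
(z(-55, -505) - 1*242277) + b(N) = (-55 - 1*242277) + (-1 - 19059/83) = (-55 - 242277) - 19142/83 = -242332 - 19142/83 = -20132698/83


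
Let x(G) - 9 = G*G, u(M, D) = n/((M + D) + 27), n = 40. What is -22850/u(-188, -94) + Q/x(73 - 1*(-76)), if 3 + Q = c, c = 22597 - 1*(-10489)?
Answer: 6470672041/44420 ≈ 1.4567e+5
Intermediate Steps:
u(M, D) = 40/(27 + D + M) (u(M, D) = 40/((M + D) + 27) = 40/((D + M) + 27) = 40/(27 + D + M))
x(G) = 9 + G**2 (x(G) = 9 + G*G = 9 + G**2)
c = 33086 (c = 22597 + 10489 = 33086)
Q = 33083 (Q = -3 + 33086 = 33083)
-22850/u(-188, -94) + Q/x(73 - 1*(-76)) = -22850/(40/(27 - 94 - 188)) + 33083/(9 + (73 - 1*(-76))**2) = -22850/(40/(-255)) + 33083/(9 + (73 + 76)**2) = -22850/(40*(-1/255)) + 33083/(9 + 149**2) = -22850/(-8/51) + 33083/(9 + 22201) = -22850*(-51/8) + 33083/22210 = 582675/4 + 33083*(1/22210) = 582675/4 + 33083/22210 = 6470672041/44420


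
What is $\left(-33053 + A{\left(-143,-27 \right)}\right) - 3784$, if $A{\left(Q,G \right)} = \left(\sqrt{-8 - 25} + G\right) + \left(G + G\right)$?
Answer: $-36918 + i \sqrt{33} \approx -36918.0 + 5.7446 i$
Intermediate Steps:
$A{\left(Q,G \right)} = 3 G + i \sqrt{33}$ ($A{\left(Q,G \right)} = \left(\sqrt{-33} + G\right) + 2 G = \left(i \sqrt{33} + G\right) + 2 G = \left(G + i \sqrt{33}\right) + 2 G = 3 G + i \sqrt{33}$)
$\left(-33053 + A{\left(-143,-27 \right)}\right) - 3784 = \left(-33053 + \left(3 \left(-27\right) + i \sqrt{33}\right)\right) - 3784 = \left(-33053 - \left(81 - i \sqrt{33}\right)\right) - 3784 = \left(-33134 + i \sqrt{33}\right) - 3784 = -36918 + i \sqrt{33}$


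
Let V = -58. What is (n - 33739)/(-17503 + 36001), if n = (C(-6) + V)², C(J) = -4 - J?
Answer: -10201/6166 ≈ -1.6544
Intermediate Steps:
n = 3136 (n = ((-4 - 1*(-6)) - 58)² = ((-4 + 6) - 58)² = (2 - 58)² = (-56)² = 3136)
(n - 33739)/(-17503 + 36001) = (3136 - 33739)/(-17503 + 36001) = -30603/18498 = -30603*1/18498 = -10201/6166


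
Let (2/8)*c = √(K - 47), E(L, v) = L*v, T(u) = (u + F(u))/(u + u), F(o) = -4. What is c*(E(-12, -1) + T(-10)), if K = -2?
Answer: 1778*I/5 ≈ 355.6*I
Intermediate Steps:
T(u) = (-4 + u)/(2*u) (T(u) = (u - 4)/(u + u) = (-4 + u)/((2*u)) = (-4 + u)*(1/(2*u)) = (-4 + u)/(2*u))
c = 28*I (c = 4*√(-2 - 47) = 4*√(-49) = 4*(7*I) = 28*I ≈ 28.0*I)
c*(E(-12, -1) + T(-10)) = (28*I)*(-12*(-1) + (½)*(-4 - 10)/(-10)) = (28*I)*(12 + (½)*(-⅒)*(-14)) = (28*I)*(12 + 7/10) = (28*I)*(127/10) = 1778*I/5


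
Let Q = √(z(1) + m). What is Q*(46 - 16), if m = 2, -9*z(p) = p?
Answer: 10*√17 ≈ 41.231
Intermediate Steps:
z(p) = -p/9
Q = √17/3 (Q = √(-⅑*1 + 2) = √(-⅑ + 2) = √(17/9) = √17/3 ≈ 1.3744)
Q*(46 - 16) = (√17/3)*(46 - 16) = (√17/3)*30 = 10*√17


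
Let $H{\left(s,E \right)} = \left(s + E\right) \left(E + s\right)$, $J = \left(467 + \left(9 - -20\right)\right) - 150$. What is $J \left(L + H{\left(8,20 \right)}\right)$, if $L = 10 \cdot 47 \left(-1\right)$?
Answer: $108644$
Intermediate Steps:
$J = 346$ ($J = \left(467 + \left(9 + 20\right)\right) - 150 = \left(467 + 29\right) - 150 = 496 - 150 = 346$)
$H{\left(s,E \right)} = \left(E + s\right)^{2}$ ($H{\left(s,E \right)} = \left(E + s\right) \left(E + s\right) = \left(E + s\right)^{2}$)
$L = -470$ ($L = 10 \left(-47\right) = -470$)
$J \left(L + H{\left(8,20 \right)}\right) = 346 \left(-470 + \left(20 + 8\right)^{2}\right) = 346 \left(-470 + 28^{2}\right) = 346 \left(-470 + 784\right) = 346 \cdot 314 = 108644$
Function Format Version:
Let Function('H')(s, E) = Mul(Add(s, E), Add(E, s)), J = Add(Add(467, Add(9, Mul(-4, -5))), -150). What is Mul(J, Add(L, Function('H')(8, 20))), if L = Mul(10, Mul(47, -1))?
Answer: 108644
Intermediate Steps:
J = 346 (J = Add(Add(467, Add(9, 20)), -150) = Add(Add(467, 29), -150) = Add(496, -150) = 346)
Function('H')(s, E) = Pow(Add(E, s), 2) (Function('H')(s, E) = Mul(Add(E, s), Add(E, s)) = Pow(Add(E, s), 2))
L = -470 (L = Mul(10, -47) = -470)
Mul(J, Add(L, Function('H')(8, 20))) = Mul(346, Add(-470, Pow(Add(20, 8), 2))) = Mul(346, Add(-470, Pow(28, 2))) = Mul(346, Add(-470, 784)) = Mul(346, 314) = 108644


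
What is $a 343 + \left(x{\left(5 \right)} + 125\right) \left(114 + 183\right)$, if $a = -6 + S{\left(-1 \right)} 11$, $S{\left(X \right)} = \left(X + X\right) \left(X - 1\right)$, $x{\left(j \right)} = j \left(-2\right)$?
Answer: $47189$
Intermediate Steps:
$x{\left(j \right)} = - 2 j$
$S{\left(X \right)} = 2 X \left(-1 + X\right)$
$a = 38$ ($a = -6 + 2 \left(-1\right) \left(-1 - 1\right) 11 = -6 + 2 \left(-1\right) \left(-2\right) 11 = -6 + 4 \cdot 11 = -6 + 44 = 38$)
$a 343 + \left(x{\left(5 \right)} + 125\right) \left(114 + 183\right) = 38 \cdot 343 + \left(\left(-2\right) 5 + 125\right) \left(114 + 183\right) = 13034 + \left(-10 + 125\right) 297 = 13034 + 115 \cdot 297 = 13034 + 34155 = 47189$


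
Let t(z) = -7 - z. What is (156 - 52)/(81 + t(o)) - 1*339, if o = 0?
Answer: -12491/37 ≈ -337.59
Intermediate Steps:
(156 - 52)/(81 + t(o)) - 1*339 = (156 - 52)/(81 + (-7 - 1*0)) - 1*339 = 104/(81 + (-7 + 0)) - 339 = 104/(81 - 7) - 339 = 104/74 - 339 = 104*(1/74) - 339 = 52/37 - 339 = -12491/37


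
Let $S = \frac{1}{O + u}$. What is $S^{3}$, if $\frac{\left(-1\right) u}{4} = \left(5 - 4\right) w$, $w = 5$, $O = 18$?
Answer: $- \frac{1}{8} \approx -0.125$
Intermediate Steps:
$u = -20$ ($u = - 4 \left(5 - 4\right) 5 = - 4 \cdot 1 \cdot 5 = \left(-4\right) 5 = -20$)
$S = - \frac{1}{2}$ ($S = \frac{1}{18 - 20} = \frac{1}{-2} = - \frac{1}{2} \approx -0.5$)
$S^{3} = \left(- \frac{1}{2}\right)^{3} = - \frac{1}{8}$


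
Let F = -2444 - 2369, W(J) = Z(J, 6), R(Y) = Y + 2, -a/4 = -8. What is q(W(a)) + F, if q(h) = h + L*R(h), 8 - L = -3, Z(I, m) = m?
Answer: -4719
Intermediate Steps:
a = 32 (a = -4*(-8) = 32)
R(Y) = 2 + Y
L = 11 (L = 8 - 1*(-3) = 8 + 3 = 11)
W(J) = 6
F = -4813
q(h) = 22 + 12*h (q(h) = h + 11*(2 + h) = h + (22 + 11*h) = 22 + 12*h)
q(W(a)) + F = (22 + 12*6) - 4813 = (22 + 72) - 4813 = 94 - 4813 = -4719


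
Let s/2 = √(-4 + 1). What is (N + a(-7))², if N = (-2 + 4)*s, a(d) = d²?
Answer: 2353 + 392*I*√3 ≈ 2353.0 + 678.96*I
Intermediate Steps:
s = 2*I*√3 (s = 2*√(-4 + 1) = 2*√(-3) = 2*(I*√3) = 2*I*√3 ≈ 3.4641*I)
N = 4*I*√3 (N = (-2 + 4)*(2*I*√3) = 2*(2*I*√3) = 4*I*√3 ≈ 6.9282*I)
(N + a(-7))² = (4*I*√3 + (-7)²)² = (4*I*√3 + 49)² = (49 + 4*I*√3)²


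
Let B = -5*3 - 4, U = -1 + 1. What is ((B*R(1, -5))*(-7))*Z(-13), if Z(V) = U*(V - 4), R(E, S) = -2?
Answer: 0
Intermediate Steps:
U = 0
B = -19 (B = -15 - 4 = -19)
Z(V) = 0 (Z(V) = 0*(V - 4) = 0*(-4 + V) = 0)
((B*R(1, -5))*(-7))*Z(-13) = (-19*(-2)*(-7))*0 = (38*(-7))*0 = -266*0 = 0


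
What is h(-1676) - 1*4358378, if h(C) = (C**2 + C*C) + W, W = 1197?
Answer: 1260771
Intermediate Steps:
h(C) = 1197 + 2*C**2 (h(C) = (C**2 + C*C) + 1197 = (C**2 + C**2) + 1197 = 2*C**2 + 1197 = 1197 + 2*C**2)
h(-1676) - 1*4358378 = (1197 + 2*(-1676)**2) - 1*4358378 = (1197 + 2*2808976) - 4358378 = (1197 + 5617952) - 4358378 = 5619149 - 4358378 = 1260771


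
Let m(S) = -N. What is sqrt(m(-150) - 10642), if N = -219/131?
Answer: I*sqrt(182598673)/131 ≈ 103.15*I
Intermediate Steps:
N = -219/131 (N = -219*1/131 = -219/131 ≈ -1.6718)
m(S) = 219/131 (m(S) = -1*(-219/131) = 219/131)
sqrt(m(-150) - 10642) = sqrt(219/131 - 10642) = sqrt(-1393883/131) = I*sqrt(182598673)/131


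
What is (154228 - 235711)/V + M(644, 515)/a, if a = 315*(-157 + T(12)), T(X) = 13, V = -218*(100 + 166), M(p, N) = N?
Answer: 26187179/18788112 ≈ 1.3938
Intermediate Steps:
V = -57988 (V = -218*266 = -57988)
a = -45360 (a = 315*(-157 + 13) = 315*(-144) = -45360)
(154228 - 235711)/V + M(644, 515)/a = (154228 - 235711)/(-57988) + 515/(-45360) = -81483*(-1/57988) + 515*(-1/45360) = 81483/57988 - 103/9072 = 26187179/18788112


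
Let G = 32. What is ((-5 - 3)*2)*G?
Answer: -512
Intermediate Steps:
((-5 - 3)*2)*G = ((-5 - 3)*2)*32 = -8*2*32 = -16*32 = -512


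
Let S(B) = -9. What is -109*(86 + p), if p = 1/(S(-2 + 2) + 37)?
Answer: -262581/28 ≈ -9377.9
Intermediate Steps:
p = 1/28 (p = 1/(-9 + 37) = 1/28 ≈ 0.035714)
-109*(86 + p) = -109*(86 + 1/28) = -109*2409/28 = -262581/28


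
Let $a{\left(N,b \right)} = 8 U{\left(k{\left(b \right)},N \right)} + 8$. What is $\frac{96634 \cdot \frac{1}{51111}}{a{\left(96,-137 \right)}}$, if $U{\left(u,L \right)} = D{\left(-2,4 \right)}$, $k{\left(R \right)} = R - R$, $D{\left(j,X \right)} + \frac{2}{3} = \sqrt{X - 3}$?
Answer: $\frac{48317}{272592} \approx 0.17725$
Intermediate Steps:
$D{\left(j,X \right)} = - \frac{2}{3} + \sqrt{-3 + X}$ ($D{\left(j,X \right)} = - \frac{2}{3} + \sqrt{X - 3} = - \frac{2}{3} + \sqrt{-3 + X}$)
$k{\left(R \right)} = 0$
$U{\left(u,L \right)} = \frac{1}{3}$ ($U{\left(u,L \right)} = - \frac{2}{3} + \sqrt{-3 + 4} = - \frac{2}{3} + \sqrt{1} = - \frac{2}{3} + 1 = \frac{1}{3}$)
$a{\left(N,b \right)} = \frac{32}{3}$ ($a{\left(N,b \right)} = 8 \cdot \frac{1}{3} + 8 = \frac{8}{3} + 8 = \frac{32}{3}$)
$\frac{96634 \cdot \frac{1}{51111}}{a{\left(96,-137 \right)}} = \frac{96634 \cdot \frac{1}{51111}}{\frac{32}{3}} = 96634 \cdot \frac{1}{51111} \cdot \frac{3}{32} = \frac{96634}{51111} \cdot \frac{3}{32} = \frac{48317}{272592}$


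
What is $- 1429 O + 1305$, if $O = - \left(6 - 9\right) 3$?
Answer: $-11556$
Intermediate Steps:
$O = 9$ ($O = - \left(-3\right) 3 = \left(-1\right) \left(-9\right) = 9$)
$- 1429 O + 1305 = \left(-1429\right) 9 + 1305 = -12861 + 1305 = -11556$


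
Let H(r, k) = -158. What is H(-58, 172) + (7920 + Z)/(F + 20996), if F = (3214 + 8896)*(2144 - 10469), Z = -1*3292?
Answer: -7962787880/50397377 ≈ -158.00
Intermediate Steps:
Z = -3292
F = -100815750 (F = 12110*(-8325) = -100815750)
H(-58, 172) + (7920 + Z)/(F + 20996) = -158 + (7920 - 3292)/(-100815750 + 20996) = -158 + 4628/(-100794754) = -158 + 4628*(-1/100794754) = -158 - 2314/50397377 = -7962787880/50397377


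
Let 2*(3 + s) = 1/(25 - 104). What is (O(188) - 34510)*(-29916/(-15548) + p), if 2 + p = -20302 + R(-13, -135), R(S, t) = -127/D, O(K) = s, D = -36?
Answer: 1720994115884325/2456584 ≈ 7.0056e+8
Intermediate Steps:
s = -475/158 (s = -3 + 1/(2*(25 - 104)) = -3 + (½)/(-79) = -3 + (½)*(-1/79) = -3 - 1/158 = -475/158 ≈ -3.0063)
O(K) = -475/158
R(S, t) = 127/36 (R(S, t) = -127/(-36) = -127*(-1/36) = 127/36)
p = -730817/36 (p = -2 + (-20302 + 127/36) = -2 - 730745/36 = -730817/36 ≈ -20300.)
(O(188) - 34510)*(-29916/(-15548) + p) = (-475/158 - 34510)*(-29916/(-15548) - 730817/36) = -5453055*(-29916*(-1/15548) - 730817/36)/158 = -5453055*(7479/3887 - 730817/36)/158 = -5453055/158*(-2840416435/139932) = 1720994115884325/2456584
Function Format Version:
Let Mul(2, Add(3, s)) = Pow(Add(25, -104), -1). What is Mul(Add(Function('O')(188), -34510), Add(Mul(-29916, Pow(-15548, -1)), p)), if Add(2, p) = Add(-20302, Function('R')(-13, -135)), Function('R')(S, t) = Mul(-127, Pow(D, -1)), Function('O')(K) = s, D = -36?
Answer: Rational(1720994115884325, 2456584) ≈ 7.0056e+8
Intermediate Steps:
s = Rational(-475, 158) (s = Add(-3, Mul(Rational(1, 2), Pow(Add(25, -104), -1))) = Add(-3, Mul(Rational(1, 2), Pow(-79, -1))) = Add(-3, Mul(Rational(1, 2), Rational(-1, 79))) = Add(-3, Rational(-1, 158)) = Rational(-475, 158) ≈ -3.0063)
Function('O')(K) = Rational(-475, 158)
Function('R')(S, t) = Rational(127, 36) (Function('R')(S, t) = Mul(-127, Pow(-36, -1)) = Mul(-127, Rational(-1, 36)) = Rational(127, 36))
p = Rational(-730817, 36) (p = Add(-2, Add(-20302, Rational(127, 36))) = Add(-2, Rational(-730745, 36)) = Rational(-730817, 36) ≈ -20300.)
Mul(Add(Function('O')(188), -34510), Add(Mul(-29916, Pow(-15548, -1)), p)) = Mul(Add(Rational(-475, 158), -34510), Add(Mul(-29916, Pow(-15548, -1)), Rational(-730817, 36))) = Mul(Rational(-5453055, 158), Add(Mul(-29916, Rational(-1, 15548)), Rational(-730817, 36))) = Mul(Rational(-5453055, 158), Add(Rational(7479, 3887), Rational(-730817, 36))) = Mul(Rational(-5453055, 158), Rational(-2840416435, 139932)) = Rational(1720994115884325, 2456584)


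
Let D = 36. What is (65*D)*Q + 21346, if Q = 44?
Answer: 124306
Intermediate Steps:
(65*D)*Q + 21346 = (65*36)*44 + 21346 = 2340*44 + 21346 = 102960 + 21346 = 124306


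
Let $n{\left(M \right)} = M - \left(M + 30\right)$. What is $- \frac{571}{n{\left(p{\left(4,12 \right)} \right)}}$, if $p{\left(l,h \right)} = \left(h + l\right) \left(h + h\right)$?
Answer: $\frac{571}{30} \approx 19.033$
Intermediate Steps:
$p{\left(l,h \right)} = 2 h \left(h + l\right)$ ($p{\left(l,h \right)} = \left(h + l\right) 2 h = 2 h \left(h + l\right)$)
$n{\left(M \right)} = -30$ ($n{\left(M \right)} = M - \left(30 + M\right) = -30$)
$- \frac{571}{n{\left(p{\left(4,12 \right)} \right)}} = - \frac{571}{-30} = \left(-571\right) \left(- \frac{1}{30}\right) = \frac{571}{30}$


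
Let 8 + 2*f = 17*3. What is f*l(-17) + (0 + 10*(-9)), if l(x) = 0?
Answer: -90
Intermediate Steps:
f = 43/2 (f = -4 + (17*3)/2 = -4 + (½)*51 = -4 + 51/2 = 43/2 ≈ 21.500)
f*l(-17) + (0 + 10*(-9)) = (43/2)*0 + (0 + 10*(-9)) = 0 + (0 - 90) = 0 - 90 = -90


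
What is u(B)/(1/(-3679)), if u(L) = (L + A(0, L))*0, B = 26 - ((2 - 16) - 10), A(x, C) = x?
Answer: 0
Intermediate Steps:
B = 50 (B = 26 - (-14 - 10) = 26 - 1*(-24) = 26 + 24 = 50)
u(L) = 0 (u(L) = (L + 0)*0 = L*0 = 0)
u(B)/(1/(-3679)) = 0/(1/(-3679)) = 0/(-1/3679) = 0*(-3679) = 0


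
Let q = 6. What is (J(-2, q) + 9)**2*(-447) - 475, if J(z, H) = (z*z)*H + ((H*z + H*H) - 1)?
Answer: -1402267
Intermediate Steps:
J(z, H) = -1 + H**2 + H*z + H*z**2 (J(z, H) = z**2*H + ((H*z + H**2) - 1) = H*z**2 + ((H**2 + H*z) - 1) = H*z**2 + (-1 + H**2 + H*z) = -1 + H**2 + H*z + H*z**2)
(J(-2, q) + 9)**2*(-447) - 475 = ((-1 + 6**2 + 6*(-2) + 6*(-2)**2) + 9)**2*(-447) - 475 = ((-1 + 36 - 12 + 6*4) + 9)**2*(-447) - 475 = ((-1 + 36 - 12 + 24) + 9)**2*(-447) - 475 = (47 + 9)**2*(-447) - 475 = 56**2*(-447) - 475 = 3136*(-447) - 475 = -1401792 - 475 = -1402267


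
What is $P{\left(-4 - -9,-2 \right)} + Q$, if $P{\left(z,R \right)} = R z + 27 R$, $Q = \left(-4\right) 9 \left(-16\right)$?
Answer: $512$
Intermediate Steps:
$Q = 576$ ($Q = \left(-36\right) \left(-16\right) = 576$)
$P{\left(z,R \right)} = 27 R + R z$
$P{\left(-4 - -9,-2 \right)} + Q = - 2 \left(27 - -5\right) + 576 = - 2 \left(27 + \left(-4 + 9\right)\right) + 576 = - 2 \left(27 + 5\right) + 576 = \left(-2\right) 32 + 576 = -64 + 576 = 512$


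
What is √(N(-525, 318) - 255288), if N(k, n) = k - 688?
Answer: I*√256501 ≈ 506.46*I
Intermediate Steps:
N(k, n) = -688 + k
√(N(-525, 318) - 255288) = √((-688 - 525) - 255288) = √(-1213 - 255288) = √(-256501) = I*√256501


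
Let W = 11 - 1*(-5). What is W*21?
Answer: 336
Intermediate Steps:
W = 16 (W = 11 + 5 = 16)
W*21 = 16*21 = 336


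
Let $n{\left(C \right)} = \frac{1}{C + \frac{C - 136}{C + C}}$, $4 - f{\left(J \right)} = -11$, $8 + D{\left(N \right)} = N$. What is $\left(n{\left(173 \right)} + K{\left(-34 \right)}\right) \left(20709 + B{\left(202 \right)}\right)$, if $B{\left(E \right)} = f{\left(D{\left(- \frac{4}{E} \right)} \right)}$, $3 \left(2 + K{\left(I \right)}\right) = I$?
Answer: $- \frac{501303512}{1815} \approx -2.762 \cdot 10^{5}$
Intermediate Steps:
$K{\left(I \right)} = -2 + \frac{I}{3}$
$D{\left(N \right)} = -8 + N$
$f{\left(J \right)} = 15$ ($f{\left(J \right)} = 4 - -11 = 4 + 11 = 15$)
$B{\left(E \right)} = 15$
$n{\left(C \right)} = \frac{1}{C + \frac{-136 + C}{2 C}}$
$\left(n{\left(173 \right)} + K{\left(-34 \right)}\right) \left(20709 + B{\left(202 \right)}\right) = \left(2 \cdot 173 \frac{1}{-136 + 173 + 2 \cdot 173^{2}} + \left(-2 + \frac{1}{3} \left(-34\right)\right)\right) \left(20709 + 15\right) = \left(2 \cdot 173 \frac{1}{-136 + 173 + 2 \cdot 29929} - \frac{40}{3}\right) 20724 = \left(2 \cdot 173 \frac{1}{-136 + 173 + 59858} - \frac{40}{3}\right) 20724 = \left(2 \cdot 173 \cdot \frac{1}{59895} - \frac{40}{3}\right) 20724 = \left(\frac{346}{59895} - \frac{40}{3}\right) 20724 = \left(- \frac{798254}{59895}\right) 20724 = - \frac{501303512}{1815}$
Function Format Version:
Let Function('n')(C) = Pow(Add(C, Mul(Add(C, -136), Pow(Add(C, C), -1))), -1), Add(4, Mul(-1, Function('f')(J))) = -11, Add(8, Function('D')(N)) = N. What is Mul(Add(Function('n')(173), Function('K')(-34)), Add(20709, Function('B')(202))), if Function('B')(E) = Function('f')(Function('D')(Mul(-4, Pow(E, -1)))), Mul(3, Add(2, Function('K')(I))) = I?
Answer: Rational(-501303512, 1815) ≈ -2.7620e+5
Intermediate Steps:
Function('K')(I) = Add(-2, Mul(Rational(1, 3), I))
Function('D')(N) = Add(-8, N)
Function('f')(J) = 15 (Function('f')(J) = Add(4, Mul(-1, -11)) = Add(4, 11) = 15)
Function('B')(E) = 15
Function('n')(C) = Pow(Add(C, Mul(Rational(1, 2), Pow(C, -1), Add(-136, C))), -1) (Function('n')(C) = Pow(Add(C, Mul(Add(-136, C), Pow(Mul(2, C), -1))), -1) = Pow(Add(C, Mul(Add(-136, C), Mul(Rational(1, 2), Pow(C, -1)))), -1) = Pow(Add(C, Mul(Rational(1, 2), Pow(C, -1), Add(-136, C))), -1))
Mul(Add(Function('n')(173), Function('K')(-34)), Add(20709, Function('B')(202))) = Mul(Add(Mul(2, 173, Pow(Add(-136, 173, Mul(2, Pow(173, 2))), -1)), Add(-2, Mul(Rational(1, 3), -34))), Add(20709, 15)) = Mul(Add(Mul(2, 173, Pow(Add(-136, 173, Mul(2, 29929)), -1)), Add(-2, Rational(-34, 3))), 20724) = Mul(Add(Mul(2, 173, Pow(Add(-136, 173, 59858), -1)), Rational(-40, 3)), 20724) = Mul(Add(Mul(2, 173, Pow(59895, -1)), Rational(-40, 3)), 20724) = Mul(Add(Mul(2, 173, Rational(1, 59895)), Rational(-40, 3)), 20724) = Mul(Add(Rational(346, 59895), Rational(-40, 3)), 20724) = Mul(Rational(-798254, 59895), 20724) = Rational(-501303512, 1815)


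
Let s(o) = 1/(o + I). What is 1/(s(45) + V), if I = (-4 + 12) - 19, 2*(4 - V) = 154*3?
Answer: -34/7717 ≈ -0.0044059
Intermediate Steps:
V = -227 (V = 4 - 77*3 = 4 - ½*462 = 4 - 231 = -227)
I = -11 (I = 8 - 19 = -11)
s(o) = 1/(-11 + o) (s(o) = 1/(o - 11) = 1/(-11 + o))
1/(s(45) + V) = 1/(1/(-11 + 45) - 227) = 1/(1/34 - 227) = 1/(-7717/34) = -34/7717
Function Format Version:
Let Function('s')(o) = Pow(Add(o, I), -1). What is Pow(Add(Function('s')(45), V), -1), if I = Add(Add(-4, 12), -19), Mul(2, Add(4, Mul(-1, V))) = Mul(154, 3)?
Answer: Rational(-34, 7717) ≈ -0.0044059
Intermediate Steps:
V = -227 (V = Add(4, Mul(Rational(-1, 2), Mul(154, 3))) = Add(4, Mul(Rational(-1, 2), 462)) = Add(4, -231) = -227)
I = -11 (I = Add(8, -19) = -11)
Function('s')(o) = Pow(Add(-11, o), -1) (Function('s')(o) = Pow(Add(o, -11), -1) = Pow(Add(-11, o), -1))
Pow(Add(Function('s')(45), V), -1) = Pow(Add(Pow(Add(-11, 45), -1), -227), -1) = Pow(Add(Pow(34, -1), -227), -1) = Pow(Add(Rational(1, 34), -227), -1) = Pow(Rational(-7717, 34), -1) = Rational(-34, 7717)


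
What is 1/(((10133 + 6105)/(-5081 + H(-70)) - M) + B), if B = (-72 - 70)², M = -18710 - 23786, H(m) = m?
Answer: 5151/322745422 ≈ 1.5960e-5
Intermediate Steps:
M = -42496
B = 20164 (B = (-142)² = 20164)
1/(((10133 + 6105)/(-5081 + H(-70)) - M) + B) = 1/(((10133 + 6105)/(-5081 - 70) - 1*(-42496)) + 20164) = 1/((16238/(-5151) + 42496) + 20164) = 1/((16238*(-1/5151) + 42496) + 20164) = 1/((-16238/5151 + 42496) + 20164) = 1/(218880658/5151 + 20164) = 1/(322745422/5151) = 5151/322745422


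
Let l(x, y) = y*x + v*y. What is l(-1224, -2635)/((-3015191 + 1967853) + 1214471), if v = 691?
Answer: 1404455/167133 ≈ 8.4032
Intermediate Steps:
l(x, y) = 691*y + x*y (l(x, y) = y*x + 691*y = x*y + 691*y = 691*y + x*y)
l(-1224, -2635)/((-3015191 + 1967853) + 1214471) = (-2635*(691 - 1224))/((-3015191 + 1967853) + 1214471) = (-2635*(-533))/(-1047338 + 1214471) = 1404455/167133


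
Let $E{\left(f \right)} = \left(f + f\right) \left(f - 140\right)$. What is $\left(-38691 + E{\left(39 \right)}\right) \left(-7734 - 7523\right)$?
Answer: $710503233$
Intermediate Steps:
$E{\left(f \right)} = 2 f \left(-140 + f\right)$
$\left(-38691 + E{\left(39 \right)}\right) \left(-7734 - 7523\right) = \left(-38691 + 2 \cdot 39 \left(-140 + 39\right)\right) \left(-7734 - 7523\right) = \left(-38691 + 2 \cdot 39 \left(-101\right)\right) \left(-15257\right) = \left(-38691 - 7878\right) \left(-15257\right) = \left(-46569\right) \left(-15257\right) = 710503233$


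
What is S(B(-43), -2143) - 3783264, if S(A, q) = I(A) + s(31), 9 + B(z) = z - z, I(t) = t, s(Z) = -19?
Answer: -3783292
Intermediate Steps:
B(z) = -9 (B(z) = -9 + (z - z) = -9 + 0 = -9)
S(A, q) = -19 + A (S(A, q) = A - 19 = -19 + A)
S(B(-43), -2143) - 3783264 = (-19 - 9) - 3783264 = -28 - 3783264 = -3783292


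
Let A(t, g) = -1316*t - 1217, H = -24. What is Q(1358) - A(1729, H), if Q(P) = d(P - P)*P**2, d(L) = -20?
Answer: -34606699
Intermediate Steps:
Q(P) = -20*P**2
A(t, g) = -1217 - 1316*t
Q(1358) - A(1729, H) = -20*1358**2 - (-1217 - 1316*1729) = -20*1844164 - (-1217 - 2275364) = -36883280 - 1*(-2276581) = -36883280 + 2276581 = -34606699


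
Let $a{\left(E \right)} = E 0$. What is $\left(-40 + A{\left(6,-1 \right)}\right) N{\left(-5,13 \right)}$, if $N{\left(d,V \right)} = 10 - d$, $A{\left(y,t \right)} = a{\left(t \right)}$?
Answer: $-600$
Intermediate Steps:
$a{\left(E \right)} = 0$
$A{\left(y,t \right)} = 0$
$\left(-40 + A{\left(6,-1 \right)}\right) N{\left(-5,13 \right)} = \left(-40 + 0\right) \left(10 - -5\right) = - 40 \left(10 + 5\right) = \left(-40\right) 15 = -600$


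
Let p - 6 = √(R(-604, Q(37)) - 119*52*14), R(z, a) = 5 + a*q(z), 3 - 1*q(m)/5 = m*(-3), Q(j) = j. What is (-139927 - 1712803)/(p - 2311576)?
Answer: 1070678771525/1335839071548 + 926365*I*√105323/1335839071548 ≈ 0.8015 + 0.00022506*I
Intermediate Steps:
q(m) = 15 + 15*m (q(m) = 15 - 5*m*(-3) = 15 - (-15)*m = 15 + 15*m)
R(z, a) = 5 + a*(15 + 15*z)
p = 6 + 2*I*√105323 (p = 6 + √((5 + 15*37*(1 - 604)) - 119*52*14) = 6 + √((5 + 15*37*(-603)) - 6188*14) = 6 + √((5 - 334665) - 86632) = 6 + √(-334660 - 86632) = 6 + √(-421292) = 6 + 2*I*√105323 ≈ 6.0 + 649.07*I)
(-139927 - 1712803)/(p - 2311576) = (-139927 - 1712803)/((6 + 2*I*√105323) - 2311576) = -1852730/(-2311570 + 2*I*√105323)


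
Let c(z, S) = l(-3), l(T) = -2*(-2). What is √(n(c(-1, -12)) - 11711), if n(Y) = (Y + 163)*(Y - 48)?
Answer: I*√19059 ≈ 138.05*I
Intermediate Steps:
l(T) = 4
c(z, S) = 4
n(Y) = (-48 + Y)*(163 + Y) (n(Y) = (163 + Y)*(-48 + Y) = (-48 + Y)*(163 + Y))
√(n(c(-1, -12)) - 11711) = √((-7824 + 4² + 115*4) - 11711) = √((-7824 + 16 + 460) - 11711) = √(-7348 - 11711) = √(-19059) = I*√19059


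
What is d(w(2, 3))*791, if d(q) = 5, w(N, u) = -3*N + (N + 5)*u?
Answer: 3955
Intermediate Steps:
w(N, u) = -3*N + u*(5 + N) (w(N, u) = -3*N + (5 + N)*u = -3*N + u*(5 + N))
d(w(2, 3))*791 = 5*791 = 3955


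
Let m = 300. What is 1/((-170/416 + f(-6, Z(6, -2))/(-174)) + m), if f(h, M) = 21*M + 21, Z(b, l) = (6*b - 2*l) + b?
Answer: 6032/1772919 ≈ 0.0034023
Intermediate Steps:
Z(b, l) = -2*l + 7*b (Z(b, l) = (-2*l + 6*b) + b = -2*l + 7*b)
f(h, M) = 21 + 21*M
1/((-170/416 + f(-6, Z(6, -2))/(-174)) + m) = 1/((-170/416 + (21 + 21*(-2*(-2) + 7*6))/(-174)) + 300) = 1/((-170*1/416 + (21 + 21*(4 + 42))*(-1/174)) + 300) = 1/((-85/208 + (21 + 21*46)*(-1/174)) + 300) = 1/((-85/208 + (21 + 966)*(-1/174)) + 300) = 1/((-85/208 + 987*(-1/174)) + 300) = 1/((-85/208 - 329/58) + 300) = 1/(-36681/6032 + 300) = 1/(1772919/6032) = 6032/1772919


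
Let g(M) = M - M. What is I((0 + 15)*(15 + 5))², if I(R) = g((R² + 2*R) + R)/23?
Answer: 0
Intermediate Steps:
g(M) = 0
I(R) = 0 (I(R) = 0/23 = 0*(1/23) = 0)
I((0 + 15)*(15 + 5))² = 0² = 0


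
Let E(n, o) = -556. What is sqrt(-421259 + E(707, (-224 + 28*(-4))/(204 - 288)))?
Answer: I*sqrt(421815) ≈ 649.47*I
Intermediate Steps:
sqrt(-421259 + E(707, (-224 + 28*(-4))/(204 - 288))) = sqrt(-421259 - 556) = sqrt(-421815) = I*sqrt(421815)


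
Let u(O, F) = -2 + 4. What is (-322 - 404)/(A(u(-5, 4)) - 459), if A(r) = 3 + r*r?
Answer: 363/226 ≈ 1.6062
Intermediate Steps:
u(O, F) = 2
A(r) = 3 + r²
(-322 - 404)/(A(u(-5, 4)) - 459) = (-322 - 404)/((3 + 2²) - 459) = -726/((3 + 4) - 459) = -726/(7 - 459) = -726/(-452) = -726*(-1/452) = 363/226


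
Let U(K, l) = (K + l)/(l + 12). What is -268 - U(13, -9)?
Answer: -808/3 ≈ -269.33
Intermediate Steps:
U(K, l) = (K + l)/(12 + l)
-268 - U(13, -9) = -268 - (13 - 9)/(12 - 9) = -268 - 4/3 = -808/3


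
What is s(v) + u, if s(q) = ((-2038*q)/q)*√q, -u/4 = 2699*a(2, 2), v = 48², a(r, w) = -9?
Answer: -660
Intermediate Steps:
v = 2304
u = 97164 (u = -10796*(-9) = -4*(-24291) = 97164)
s(q) = -2038*√q
s(v) + u = -2038*√2304 + 97164 = -2038*48 + 97164 = -97824 + 97164 = -660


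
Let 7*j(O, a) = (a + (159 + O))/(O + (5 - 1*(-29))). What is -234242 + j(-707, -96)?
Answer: -157644774/673 ≈ -2.3424e+5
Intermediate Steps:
j(O, a) = (159 + O + a)/(7*(34 + O)) (j(O, a) = ((a + (159 + O))/(O + (5 - 1*(-29))))/7 = ((159 + O + a)/(O + (5 + 29)))/7 = ((159 + O + a)/(O + 34))/7 = ((159 + O + a)/(34 + O))/7 = (159 + O + a)/(7*(34 + O)))
-234242 + j(-707, -96) = -234242 + (159 - 707 - 96)/(7*(34 - 707)) = -234242 + (1/7)*(-644)/(-673) = -234242 + (1/7)*(-1/673)*(-644) = -234242 + 92/673 = -157644774/673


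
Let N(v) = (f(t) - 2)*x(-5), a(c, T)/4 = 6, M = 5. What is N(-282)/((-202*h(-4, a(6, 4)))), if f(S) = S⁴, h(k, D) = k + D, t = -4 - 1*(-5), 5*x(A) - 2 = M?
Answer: 7/20200 ≈ 0.00034653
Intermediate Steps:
x(A) = 7/5 (x(A) = ⅖ + (⅕)*5 = ⅖ + 1 = 7/5)
t = 1 (t = -4 + 5 = 1)
a(c, T) = 24 (a(c, T) = 4*6 = 24)
h(k, D) = D + k
N(v) = -7/5 (N(v) = (1⁴ - 2)*(7/5) = (1 - 2)*(7/5) = -1*7/5 = -7/5)
N(-282)/((-202*h(-4, a(6, 4)))) = -7*(-1/(202*(24 - 4)))/5 = -7/(5*((-202*20))) = -7/5/(-4040) = -7/5*(-1/4040) = 7/20200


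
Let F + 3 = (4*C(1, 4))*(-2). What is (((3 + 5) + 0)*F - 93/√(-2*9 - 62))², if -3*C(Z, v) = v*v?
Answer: 72426479/720 + 14756*I*√5/5 ≈ 1.0059e+5 + 6599.1*I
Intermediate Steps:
C(Z, v) = -v²/3 (C(Z, v) = -v*v/3 = -v²/3)
F = 119/3 (F = -3 + (4*(-⅓*4²))*(-2) = -3 + (4*(-⅓*16))*(-2) = -3 + (4*(-16/3))*(-2) = -3 - 64/3*(-2) = -3 + 128/3 = 119/3 ≈ 39.667)
(((3 + 5) + 0)*F - 93/√(-2*9 - 62))² = (((3 + 5) + 0)*(119/3) - 93/√(-2*9 - 62))² = ((8 + 0)*(119/3) - 93/√(-18 - 62))² = (8*(119/3) - 93*(-I*√5/20))² = (952/3 - 93*(-I*√5/20))² = (952/3 - (-93)*I*√5/20)² = (952/3 + 93*I*√5/20)²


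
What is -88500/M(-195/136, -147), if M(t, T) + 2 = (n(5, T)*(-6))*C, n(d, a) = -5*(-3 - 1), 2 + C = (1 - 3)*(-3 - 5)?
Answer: 44250/841 ≈ 52.616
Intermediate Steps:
C = 14 (C = -2 + (1 - 3)*(-3 - 5) = -2 - 2*(-8) = -2 + 16 = 14)
n(d, a) = 20 (n(d, a) = -5*(-4) = 20)
M(t, T) = -1682 (M(t, T) = -2 + (20*(-6))*14 = -2 - 120*14 = -2 - 1680 = -1682)
-88500/M(-195/136, -147) = -88500/(-1682) = -88500*(-1/1682) = 44250/841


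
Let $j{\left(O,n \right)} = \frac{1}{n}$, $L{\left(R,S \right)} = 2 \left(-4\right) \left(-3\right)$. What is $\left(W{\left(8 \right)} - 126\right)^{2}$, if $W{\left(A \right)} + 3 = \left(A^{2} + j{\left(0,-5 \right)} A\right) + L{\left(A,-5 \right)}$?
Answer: $\frac{45369}{25} \approx 1814.8$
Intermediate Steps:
$L{\left(R,S \right)} = 24$ ($L{\left(R,S \right)} = \left(-8\right) \left(-3\right) = 24$)
$W{\left(A \right)} = 21 + A^{2} - \frac{A}{5}$ ($W{\left(A \right)} = -3 + \left(\left(A^{2} + \frac{A}{-5}\right) + 24\right) = -3 + \left(\left(A^{2} - \frac{A}{5}\right) + 24\right) = -3 + \left(24 + A^{2} - \frac{A}{5}\right) = 21 + A^{2} - \frac{A}{5}$)
$\left(W{\left(8 \right)} - 126\right)^{2} = \left(\left(21 + 8^{2} - \frac{8}{5}\right) - 126\right)^{2} = \left(\left(21 + 64 - \frac{8}{5}\right) - 126\right)^{2} = \left(\frac{417}{5} - 126\right)^{2} = \left(- \frac{213}{5}\right)^{2} = \frac{45369}{25}$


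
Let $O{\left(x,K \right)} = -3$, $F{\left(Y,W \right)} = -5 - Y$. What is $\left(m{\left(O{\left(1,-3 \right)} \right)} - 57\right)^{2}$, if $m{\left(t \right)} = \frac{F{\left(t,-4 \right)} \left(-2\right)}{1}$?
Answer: $2809$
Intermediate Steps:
$m{\left(t \right)} = 10 + 2 t$ ($m{\left(t \right)} = \frac{\left(-5 - t\right) \left(-2\right)}{1} = \left(10 + 2 t\right) 1 = 10 + 2 t$)
$\left(m{\left(O{\left(1,-3 \right)} \right)} - 57\right)^{2} = \left(\left(10 + 2 \left(-3\right)\right) - 57\right)^{2} = \left(\left(10 - 6\right) - 57\right)^{2} = \left(4 - 57\right)^{2} = \left(-53\right)^{2} = 2809$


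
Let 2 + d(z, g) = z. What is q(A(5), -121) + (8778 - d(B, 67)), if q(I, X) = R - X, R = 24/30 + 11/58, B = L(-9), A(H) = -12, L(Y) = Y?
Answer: 2584187/290 ≈ 8911.0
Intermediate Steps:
B = -9
d(z, g) = -2 + z
R = 287/290 (R = 24*(1/30) + 11*(1/58) = ⅘ + 11/58 = 287/290 ≈ 0.98966)
q(I, X) = 287/290 - X
q(A(5), -121) + (8778 - d(B, 67)) = (287/290 - 1*(-121)) + (8778 - (-2 - 9)) = (287/290 + 121) + (8778 - 1*(-11)) = 35377/290 + (8778 + 11) = 35377/290 + 8789 = 2584187/290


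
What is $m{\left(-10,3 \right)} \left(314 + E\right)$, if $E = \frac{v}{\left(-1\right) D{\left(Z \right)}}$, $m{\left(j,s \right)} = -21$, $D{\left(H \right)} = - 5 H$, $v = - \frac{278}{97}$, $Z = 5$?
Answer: $- \frac{15984612}{2425} \approx -6591.6$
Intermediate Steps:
$v = - \frac{278}{97}$ ($v = \left(-278\right) \frac{1}{97} = - \frac{278}{97} \approx -2.866$)
$E = - \frac{278}{2425}$ ($E = - \frac{278}{97 \left(- \left(-5\right) 5\right)} = - \frac{278}{97 \left(\left(-1\right) \left(-25\right)\right)} = - \frac{278}{97 \cdot 25} = \left(- \frac{278}{97}\right) \frac{1}{25} = - \frac{278}{2425} \approx -0.11464$)
$m{\left(-10,3 \right)} \left(314 + E\right) = - 21 \left(314 - \frac{278}{2425}\right) = \left(-21\right) \frac{761172}{2425} = - \frac{15984612}{2425}$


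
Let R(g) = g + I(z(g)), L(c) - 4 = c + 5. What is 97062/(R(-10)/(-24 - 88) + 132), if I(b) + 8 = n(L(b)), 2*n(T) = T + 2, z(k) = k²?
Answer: 7247296/9831 ≈ 737.19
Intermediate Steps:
L(c) = 9 + c (L(c) = 4 + (c + 5) = 4 + (5 + c) = 9 + c)
n(T) = 1 + T/2 (n(T) = (T + 2)/2 = (2 + T)/2 = 1 + T/2)
I(b) = -5/2 + b/2 (I(b) = -8 + (1 + (9 + b)/2) = -8 + (1 + (9/2 + b/2)) = -8 + (11/2 + b/2) = -5/2 + b/2)
R(g) = -5/2 + g + g²/2 (R(g) = g + (-5/2 + g²/2) = -5/2 + g + g²/2)
97062/(R(-10)/(-24 - 88) + 132) = 97062/((-5/2 - 10 + (½)*(-10)²)/(-24 - 88) + 132) = 97062/((-5/2 - 10 + (½)*100)/(-112) + 132) = 97062/((-5/2 - 10 + 50)*(-1/112) + 132) = 97062/((75/2)*(-1/112) + 132) = 97062/(-75/224 + 132) = 97062/(29493/224) = 97062*(224/29493) = 7247296/9831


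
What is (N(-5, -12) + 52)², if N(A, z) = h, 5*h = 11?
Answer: 73441/25 ≈ 2937.6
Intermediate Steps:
h = 11/5 (h = (⅕)*11 = 11/5 ≈ 2.2000)
N(A, z) = 11/5
(N(-5, -12) + 52)² = (11/5 + 52)² = (271/5)² = 73441/25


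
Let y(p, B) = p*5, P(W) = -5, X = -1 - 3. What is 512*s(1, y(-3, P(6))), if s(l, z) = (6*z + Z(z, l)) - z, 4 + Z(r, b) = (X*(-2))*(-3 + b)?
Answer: -48640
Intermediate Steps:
X = -4
Z(r, b) = -28 + 8*b (Z(r, b) = -4 + (-4*(-2))*(-3 + b) = -4 + 8*(-3 + b) = -4 + (-24 + 8*b) = -28 + 8*b)
y(p, B) = 5*p
s(l, z) = -28 + 5*z + 8*l (s(l, z) = (6*z + (-28 + 8*l)) - z = (-28 + 6*z + 8*l) - z = -28 + 5*z + 8*l)
512*s(1, y(-3, P(6))) = 512*(-28 + 5*(5*(-3)) + 8*1) = 512*(-28 + 5*(-15) + 8) = 512*(-28 - 75 + 8) = 512*(-95) = -48640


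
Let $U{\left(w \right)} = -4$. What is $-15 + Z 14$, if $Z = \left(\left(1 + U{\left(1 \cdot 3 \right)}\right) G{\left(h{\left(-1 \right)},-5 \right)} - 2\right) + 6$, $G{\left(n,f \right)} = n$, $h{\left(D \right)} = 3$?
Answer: $-85$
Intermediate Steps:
$Z = -5$ ($Z = \left(\left(1 - 4\right) 3 - 2\right) + 6 = \left(\left(-3\right) 3 - 2\right) + 6 = \left(-9 - 2\right) + 6 = -11 + 6 = -5$)
$-15 + Z 14 = -15 - 70 = -85$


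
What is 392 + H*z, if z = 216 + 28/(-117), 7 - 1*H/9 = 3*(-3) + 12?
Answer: 106072/13 ≈ 8159.4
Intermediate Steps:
H = 36 (H = 63 - 9*(3*(-3) + 12) = 63 - 9*(-9 + 12) = 63 - 9*3 = 63 - 27 = 36)
z = 25244/117 (z = 216 + 28*(-1/117) = 216 - 28/117 = 25244/117 ≈ 215.76)
392 + H*z = 392 + 36*(25244/117) = 392 + 100976/13 = 106072/13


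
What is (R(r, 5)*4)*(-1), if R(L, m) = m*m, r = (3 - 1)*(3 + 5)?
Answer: -100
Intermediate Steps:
r = 16 (r = 2*8 = 16)
R(L, m) = m²
(R(r, 5)*4)*(-1) = (5²*4)*(-1) = (25*4)*(-1) = 100*(-1) = -100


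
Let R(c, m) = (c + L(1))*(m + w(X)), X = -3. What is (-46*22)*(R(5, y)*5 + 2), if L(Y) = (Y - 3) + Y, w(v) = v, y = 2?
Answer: 18216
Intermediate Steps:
L(Y) = -3 + 2*Y (L(Y) = (-3 + Y) + Y = -3 + 2*Y)
R(c, m) = (-1 + c)*(-3 + m) (R(c, m) = (c + (-3 + 2*1))*(m - 3) = (c + (-3 + 2))*(-3 + m) = (c - 1)*(-3 + m) = (-1 + c)*(-3 + m))
(-46*22)*(R(5, y)*5 + 2) = (-46*22)*((3 - 1*2 - 3*5 + 5*2)*5 + 2) = -1012*((3 - 2 - 15 + 10)*5 + 2) = -1012*(-4*5 + 2) = -1012*(-20 + 2) = -1012*(-18) = 18216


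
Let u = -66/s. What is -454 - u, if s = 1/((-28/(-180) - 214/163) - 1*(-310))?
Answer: 48727912/2445 ≈ 19930.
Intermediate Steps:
s = 7335/2265361 (s = 1/((-28*(-1/180) - 214*1/163) + 310) = 1/((7/45 - 214/163) + 310) = 1/(-8489/7335 + 310) = 1/(2265361/7335) = 7335/2265361 ≈ 0.0032379)
u = -49837942/2445 (u = -66/7335/2265361 = -66*2265361/7335 = -49837942/2445 ≈ -20384.)
-454 - u = -454 - 1*(-49837942/2445) = -454 + 49837942/2445 = 48727912/2445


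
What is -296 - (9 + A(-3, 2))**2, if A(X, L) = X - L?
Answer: -312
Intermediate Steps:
-296 - (9 + A(-3, 2))**2 = -296 - (9 + (-3 - 1*2))**2 = -296 - (9 + (-3 - 2))**2 = -296 - (9 - 5)**2 = -296 - 1*4**2 = -296 - 1*16 = -296 - 16 = -312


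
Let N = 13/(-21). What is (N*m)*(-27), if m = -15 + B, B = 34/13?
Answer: -207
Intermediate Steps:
B = 34/13 (B = 34*(1/13) = 34/13 ≈ 2.6154)
N = -13/21 (N = 13*(-1/21) = -13/21 ≈ -0.61905)
m = -161/13 (m = -15 + 34/13 = -161/13 ≈ -12.385)
(N*m)*(-27) = -13/21*(-161/13)*(-27) = (23/3)*(-27) = -207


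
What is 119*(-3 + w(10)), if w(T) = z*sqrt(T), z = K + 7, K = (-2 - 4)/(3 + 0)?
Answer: -357 + 595*sqrt(10) ≈ 1524.6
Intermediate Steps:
K = -2 (K = -6/3 = -6*1/3 = -2)
z = 5 (z = -2 + 7 = 5)
w(T) = 5*sqrt(T)
119*(-3 + w(10)) = 119*(-3 + 5*sqrt(10)) = -357 + 595*sqrt(10)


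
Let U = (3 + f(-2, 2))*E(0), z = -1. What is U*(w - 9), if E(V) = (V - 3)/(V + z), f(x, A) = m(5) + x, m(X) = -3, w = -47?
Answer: 336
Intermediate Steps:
f(x, A) = -3 + x
E(V) = (-3 + V)/(-1 + V) (E(V) = (V - 3)/(V - 1) = (-3 + V)/(-1 + V))
U = -6 (U = (3 + (-3 - 2))*((-3 + 0)/(-1 + 0)) = (3 - 5)*(-3/(-1)) = -(-2)*(-3) = -2*3 = -6)
U*(w - 9) = -6*(-47 - 9) = -6*(-56) = 336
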